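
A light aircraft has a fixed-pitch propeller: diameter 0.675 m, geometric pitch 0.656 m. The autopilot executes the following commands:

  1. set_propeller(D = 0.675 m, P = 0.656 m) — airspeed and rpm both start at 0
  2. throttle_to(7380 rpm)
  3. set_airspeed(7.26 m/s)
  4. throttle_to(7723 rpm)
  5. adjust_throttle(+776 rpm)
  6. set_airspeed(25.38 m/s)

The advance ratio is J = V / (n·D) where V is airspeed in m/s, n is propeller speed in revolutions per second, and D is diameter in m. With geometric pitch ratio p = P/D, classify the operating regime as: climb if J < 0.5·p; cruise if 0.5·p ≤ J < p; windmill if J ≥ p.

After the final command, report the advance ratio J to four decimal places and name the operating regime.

J = 0.2654, regime = climb

set_propeller: D = 0.675 m, P = 0.656 m (p = P/D = 0.971852); state ← (V=0, rpm=0)
throttle_to(7380): rpm ← 7380
set_airspeed(7.26): V ← 7.26 m/s
throttle_to(7723): rpm ← 7723
adjust_throttle(+776): rpm ← 7723 +776 = 8499
set_airspeed(25.38): V ← 25.38 m/s
final state: V = 25.38 m/s, rpm = 8499 → n = rpm/60 = 141.650000 rev/s
J = V / (n·D) = 25.38 / (141.650000 × 0.675) = 0.265443
regime bands: climb J<0.4859 | cruise [0.4859, 0.9719) | windmill J≥0.9719
J = 0.2654 → climb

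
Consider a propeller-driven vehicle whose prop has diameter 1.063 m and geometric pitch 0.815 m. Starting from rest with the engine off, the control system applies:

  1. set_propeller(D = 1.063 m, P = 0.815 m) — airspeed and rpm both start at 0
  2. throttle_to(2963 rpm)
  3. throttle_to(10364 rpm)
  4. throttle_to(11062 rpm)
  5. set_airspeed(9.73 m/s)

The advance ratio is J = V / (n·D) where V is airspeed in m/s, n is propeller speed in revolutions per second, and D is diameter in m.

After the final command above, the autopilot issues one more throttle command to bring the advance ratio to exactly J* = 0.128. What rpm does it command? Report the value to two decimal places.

rpm = 4290.63

set_propeller: D = 1.063 m, P = 0.815 m (p = P/D = 0.766698); state ← (V=0, rpm=0)
throttle_to(2963): rpm ← 2963
throttle_to(10364): rpm ← 10364
throttle_to(11062): rpm ← 11062
set_airspeed(9.73): V ← 9.73 m/s
final state: V = 9.73 m/s, rpm = 11062 → n = rpm/60 = 184.366667 rev/s
target J* = 0.128; solve J* = V/(n·D) for n: n = V/(J*·D) = 9.73/(0.128 × 1.063) = 71.510466 rev/s
rpm = 60·n = 4290.627940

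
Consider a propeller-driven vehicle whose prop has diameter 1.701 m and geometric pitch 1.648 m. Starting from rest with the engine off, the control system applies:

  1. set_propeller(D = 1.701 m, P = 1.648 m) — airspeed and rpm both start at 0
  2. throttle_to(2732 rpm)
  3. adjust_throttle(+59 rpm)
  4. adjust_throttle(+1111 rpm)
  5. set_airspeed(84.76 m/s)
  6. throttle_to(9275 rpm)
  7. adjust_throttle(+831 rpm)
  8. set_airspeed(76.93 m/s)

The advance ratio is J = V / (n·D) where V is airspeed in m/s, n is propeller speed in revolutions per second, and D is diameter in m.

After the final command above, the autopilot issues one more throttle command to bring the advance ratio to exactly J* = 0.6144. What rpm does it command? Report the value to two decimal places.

set_propeller: D = 1.701 m, P = 1.648 m (p = P/D = 0.968842); state ← (V=0, rpm=0)
throttle_to(2732): rpm ← 2732
adjust_throttle(+59): rpm ← 2732 +59 = 2791
adjust_throttle(+1111): rpm ← 2791 +1111 = 3902
set_airspeed(84.76): V ← 84.76 m/s
throttle_to(9275): rpm ← 9275
adjust_throttle(+831): rpm ← 9275 +831 = 10106
set_airspeed(76.93): V ← 76.93 m/s
final state: V = 76.93 m/s, rpm = 10106 → n = rpm/60 = 168.433333 rev/s
target J* = 0.6144; solve J* = V/(n·D) for n: n = V/(J*·D) = 76.93/(0.6144 × 1.701) = 73.610575 rev/s
rpm = 60·n = 4416.634516

rpm = 4416.63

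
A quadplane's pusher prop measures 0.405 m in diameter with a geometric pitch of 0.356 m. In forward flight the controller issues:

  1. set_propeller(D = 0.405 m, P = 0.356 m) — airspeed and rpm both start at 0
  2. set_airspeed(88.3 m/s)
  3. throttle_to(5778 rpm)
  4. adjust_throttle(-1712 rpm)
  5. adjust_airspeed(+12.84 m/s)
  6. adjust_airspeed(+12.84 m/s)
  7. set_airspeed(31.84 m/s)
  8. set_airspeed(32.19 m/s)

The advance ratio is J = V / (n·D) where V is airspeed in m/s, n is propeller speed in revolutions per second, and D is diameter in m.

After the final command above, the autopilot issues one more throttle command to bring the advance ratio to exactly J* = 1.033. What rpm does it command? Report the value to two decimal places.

set_propeller: D = 0.405 m, P = 0.356 m (p = P/D = 0.879012); state ← (V=0, rpm=0)
set_airspeed(88.3): V ← 88.3 m/s
throttle_to(5778): rpm ← 5778
adjust_throttle(-1712): rpm ← 5778 -1712 = 4066
adjust_airspeed(+12.84): V ← 88.3 +12.84 = 101.14 m/s
adjust_airspeed(+12.84): V ← 101.14 +12.84 = 113.98 m/s
set_airspeed(31.84): V ← 31.84 m/s
set_airspeed(32.19): V ← 32.19 m/s
final state: V = 32.19 m/s, rpm = 4066 → n = rpm/60 = 67.766667 rev/s
target J* = 1.033; solve J* = V/(n·D) for n: n = V/(J*·D) = 32.19/(1.033 × 0.405) = 76.942383 rev/s
rpm = 60·n = 4616.542971

rpm = 4616.54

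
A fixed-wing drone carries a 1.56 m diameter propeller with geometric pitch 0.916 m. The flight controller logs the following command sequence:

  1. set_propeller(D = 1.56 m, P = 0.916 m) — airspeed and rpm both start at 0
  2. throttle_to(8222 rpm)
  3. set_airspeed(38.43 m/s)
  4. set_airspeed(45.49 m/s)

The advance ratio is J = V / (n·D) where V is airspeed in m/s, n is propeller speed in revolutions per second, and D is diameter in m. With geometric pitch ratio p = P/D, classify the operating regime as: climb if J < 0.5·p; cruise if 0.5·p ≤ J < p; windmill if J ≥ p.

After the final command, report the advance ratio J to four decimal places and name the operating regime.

J = 0.2128, regime = climb

set_propeller: D = 1.56 m, P = 0.916 m (p = P/D = 0.587179); state ← (V=0, rpm=0)
throttle_to(8222): rpm ← 8222
set_airspeed(38.43): V ← 38.43 m/s
set_airspeed(45.49): V ← 45.49 m/s
final state: V = 45.49 m/s, rpm = 8222 → n = rpm/60 = 137.033333 rev/s
J = V / (n·D) = 45.49 / (137.033333 × 1.56) = 0.212797
regime bands: climb J<0.2936 | cruise [0.2936, 0.5872) | windmill J≥0.5872
J = 0.2128 → climb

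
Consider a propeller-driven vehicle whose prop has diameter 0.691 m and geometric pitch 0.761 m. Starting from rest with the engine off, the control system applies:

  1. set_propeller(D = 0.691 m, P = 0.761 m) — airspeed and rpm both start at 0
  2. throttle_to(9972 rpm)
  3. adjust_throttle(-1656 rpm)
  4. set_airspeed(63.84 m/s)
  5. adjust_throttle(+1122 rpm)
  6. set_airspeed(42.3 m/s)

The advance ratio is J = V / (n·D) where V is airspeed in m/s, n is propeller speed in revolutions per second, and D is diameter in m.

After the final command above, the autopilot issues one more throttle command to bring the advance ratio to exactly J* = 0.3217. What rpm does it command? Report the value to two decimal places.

rpm = 11417.28

set_propeller: D = 0.691 m, P = 0.761 m (p = P/D = 1.101302); state ← (V=0, rpm=0)
throttle_to(9972): rpm ← 9972
adjust_throttle(-1656): rpm ← 9972 -1656 = 8316
set_airspeed(63.84): V ← 63.84 m/s
adjust_throttle(+1122): rpm ← 8316 +1122 = 9438
set_airspeed(42.3): V ← 42.3 m/s
final state: V = 42.3 m/s, rpm = 9438 → n = rpm/60 = 157.300000 rev/s
target J* = 0.3217; solve J* = V/(n·D) for n: n = V/(J*·D) = 42.3/(0.3217 × 0.691) = 190.287938 rev/s
rpm = 60·n = 11417.276255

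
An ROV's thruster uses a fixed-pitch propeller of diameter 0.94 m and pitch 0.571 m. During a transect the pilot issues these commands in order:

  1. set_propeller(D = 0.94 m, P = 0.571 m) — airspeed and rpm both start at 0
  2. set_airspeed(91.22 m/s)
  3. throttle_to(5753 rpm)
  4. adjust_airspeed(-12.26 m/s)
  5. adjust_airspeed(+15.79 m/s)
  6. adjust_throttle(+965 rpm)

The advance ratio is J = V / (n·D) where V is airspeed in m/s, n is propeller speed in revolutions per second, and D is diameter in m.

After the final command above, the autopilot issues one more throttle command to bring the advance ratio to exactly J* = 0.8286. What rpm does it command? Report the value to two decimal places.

set_propeller: D = 0.94 m, P = 0.571 m (p = P/D = 0.607447); state ← (V=0, rpm=0)
set_airspeed(91.22): V ← 91.22 m/s
throttle_to(5753): rpm ← 5753
adjust_airspeed(-12.26): V ← 91.22 -12.26 = 78.96 m/s
adjust_airspeed(+15.79): V ← 78.96 +15.79 = 94.75 m/s
adjust_throttle(+965): rpm ← 5753 +965 = 6718
final state: V = 94.75 m/s, rpm = 6718 → n = rpm/60 = 111.966667 rev/s
target J* = 0.8286; solve J* = V/(n·D) for n: n = V/(J*·D) = 94.75/(0.8286 × 0.94) = 121.648410 rev/s
rpm = 60·n = 7298.904587

rpm = 7298.90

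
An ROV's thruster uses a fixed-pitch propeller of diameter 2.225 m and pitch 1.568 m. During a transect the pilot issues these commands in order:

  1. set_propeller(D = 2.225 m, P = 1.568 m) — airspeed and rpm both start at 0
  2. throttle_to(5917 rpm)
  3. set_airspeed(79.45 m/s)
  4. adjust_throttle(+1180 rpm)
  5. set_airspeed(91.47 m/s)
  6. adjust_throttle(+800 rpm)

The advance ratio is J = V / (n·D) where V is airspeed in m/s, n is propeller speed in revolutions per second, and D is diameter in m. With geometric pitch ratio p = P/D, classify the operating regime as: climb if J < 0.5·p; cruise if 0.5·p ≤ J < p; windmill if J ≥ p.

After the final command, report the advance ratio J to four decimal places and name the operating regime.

J = 0.3123, regime = climb

set_propeller: D = 2.225 m, P = 1.568 m (p = P/D = 0.704719); state ← (V=0, rpm=0)
throttle_to(5917): rpm ← 5917
set_airspeed(79.45): V ← 79.45 m/s
adjust_throttle(+1180): rpm ← 5917 +1180 = 7097
set_airspeed(91.47): V ← 91.47 m/s
adjust_throttle(+800): rpm ← 7097 +800 = 7897
final state: V = 91.47 m/s, rpm = 7897 → n = rpm/60 = 131.616667 rev/s
J = V / (n·D) = 91.47 / (131.616667 × 2.225) = 0.312347
regime bands: climb J<0.3524 | cruise [0.3524, 0.7047) | windmill J≥0.7047
J = 0.3123 → climb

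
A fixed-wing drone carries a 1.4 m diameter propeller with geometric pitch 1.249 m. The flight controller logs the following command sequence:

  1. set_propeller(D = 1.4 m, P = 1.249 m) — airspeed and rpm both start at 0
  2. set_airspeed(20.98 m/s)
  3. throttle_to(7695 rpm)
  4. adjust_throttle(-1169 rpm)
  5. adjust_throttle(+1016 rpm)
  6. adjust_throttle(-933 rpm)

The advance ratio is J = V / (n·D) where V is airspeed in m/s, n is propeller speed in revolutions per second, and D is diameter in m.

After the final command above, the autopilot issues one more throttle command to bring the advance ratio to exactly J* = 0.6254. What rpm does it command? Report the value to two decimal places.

set_propeller: D = 1.4 m, P = 1.249 m (p = P/D = 0.892143); state ← (V=0, rpm=0)
set_airspeed(20.98): V ← 20.98 m/s
throttle_to(7695): rpm ← 7695
adjust_throttle(-1169): rpm ← 7695 -1169 = 6526
adjust_throttle(+1016): rpm ← 6526 +1016 = 7542
adjust_throttle(-933): rpm ← 7542 -933 = 6609
final state: V = 20.98 m/s, rpm = 6609 → n = rpm/60 = 110.150000 rev/s
target J* = 0.6254; solve J* = V/(n·D) for n: n = V/(J*·D) = 20.98/(0.6254 × 1.4) = 23.961807 rev/s
rpm = 60·n = 1437.708438

rpm = 1437.71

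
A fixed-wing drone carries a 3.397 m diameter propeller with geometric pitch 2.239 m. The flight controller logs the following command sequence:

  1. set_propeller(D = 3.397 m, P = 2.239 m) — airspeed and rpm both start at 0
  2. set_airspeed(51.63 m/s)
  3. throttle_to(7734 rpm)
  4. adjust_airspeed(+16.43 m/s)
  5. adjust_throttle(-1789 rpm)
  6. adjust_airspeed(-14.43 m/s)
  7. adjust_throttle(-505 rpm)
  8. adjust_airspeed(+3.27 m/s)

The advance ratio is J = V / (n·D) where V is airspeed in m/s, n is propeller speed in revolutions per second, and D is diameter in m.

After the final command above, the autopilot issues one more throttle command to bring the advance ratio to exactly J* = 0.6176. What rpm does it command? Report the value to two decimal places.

set_propeller: D = 3.397 m, P = 2.239 m (p = P/D = 0.659111); state ← (V=0, rpm=0)
set_airspeed(51.63): V ← 51.63 m/s
throttle_to(7734): rpm ← 7734
adjust_airspeed(+16.43): V ← 51.63 +16.43 = 68.06 m/s
adjust_throttle(-1789): rpm ← 7734 -1789 = 5945
adjust_airspeed(-14.43): V ← 68.06 -14.43 = 53.63 m/s
adjust_throttle(-505): rpm ← 5945 -505 = 5440
adjust_airspeed(+3.27): V ← 53.63 +3.27 = 56.9 m/s
final state: V = 56.9 m/s, rpm = 5440 → n = rpm/60 = 90.666667 rev/s
target J* = 0.6176; solve J* = V/(n·D) for n: n = V/(J*·D) = 56.9/(0.6176 × 3.397) = 27.121233 rev/s
rpm = 60·n = 1627.273989

rpm = 1627.27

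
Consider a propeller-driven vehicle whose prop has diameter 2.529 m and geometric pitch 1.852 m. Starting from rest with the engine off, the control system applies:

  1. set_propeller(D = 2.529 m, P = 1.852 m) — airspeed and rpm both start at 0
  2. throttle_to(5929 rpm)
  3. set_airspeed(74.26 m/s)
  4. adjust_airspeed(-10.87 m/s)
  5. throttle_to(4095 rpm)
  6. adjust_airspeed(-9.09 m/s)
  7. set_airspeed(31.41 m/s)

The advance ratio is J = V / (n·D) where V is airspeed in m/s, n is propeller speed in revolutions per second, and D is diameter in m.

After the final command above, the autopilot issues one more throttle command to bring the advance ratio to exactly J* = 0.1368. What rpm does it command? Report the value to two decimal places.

rpm = 5447.34

set_propeller: D = 2.529 m, P = 1.852 m (p = P/D = 0.732305); state ← (V=0, rpm=0)
throttle_to(5929): rpm ← 5929
set_airspeed(74.26): V ← 74.26 m/s
adjust_airspeed(-10.87): V ← 74.26 -10.87 = 63.39 m/s
throttle_to(4095): rpm ← 4095
adjust_airspeed(-9.09): V ← 63.39 -9.09 = 54.3 m/s
set_airspeed(31.41): V ← 31.41 m/s
final state: V = 31.41 m/s, rpm = 4095 → n = rpm/60 = 68.250000 rev/s
target J* = 0.1368; solve J* = V/(n·D) for n: n = V/(J*·D) = 31.41/(0.1368 × 2.529) = 90.788953 rev/s
rpm = 60·n = 5447.337204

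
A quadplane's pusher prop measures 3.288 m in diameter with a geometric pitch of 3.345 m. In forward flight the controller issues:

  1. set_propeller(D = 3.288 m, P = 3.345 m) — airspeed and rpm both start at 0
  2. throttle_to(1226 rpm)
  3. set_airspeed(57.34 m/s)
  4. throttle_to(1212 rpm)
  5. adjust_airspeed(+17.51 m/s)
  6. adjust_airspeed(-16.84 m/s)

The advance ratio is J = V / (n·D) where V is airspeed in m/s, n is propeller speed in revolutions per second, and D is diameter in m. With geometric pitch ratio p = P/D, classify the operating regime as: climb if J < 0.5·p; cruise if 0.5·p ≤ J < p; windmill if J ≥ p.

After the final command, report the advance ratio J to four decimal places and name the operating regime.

set_propeller: D = 3.288 m, P = 3.345 m (p = P/D = 1.017336); state ← (V=0, rpm=0)
throttle_to(1226): rpm ← 1226
set_airspeed(57.34): V ← 57.34 m/s
throttle_to(1212): rpm ← 1212
adjust_airspeed(+17.51): V ← 57.34 +17.51 = 74.85 m/s
adjust_airspeed(-16.84): V ← 74.85 -16.84 = 58.01 m/s
final state: V = 58.01 m/s, rpm = 1212 → n = rpm/60 = 20.200000 rev/s
J = V / (n·D) = 58.01 / (20.200000 × 3.288) = 0.873413
regime bands: climb J<0.5087 | cruise [0.5087, 1.0173) | windmill J≥1.0173
J = 0.8734 → cruise

J = 0.8734, regime = cruise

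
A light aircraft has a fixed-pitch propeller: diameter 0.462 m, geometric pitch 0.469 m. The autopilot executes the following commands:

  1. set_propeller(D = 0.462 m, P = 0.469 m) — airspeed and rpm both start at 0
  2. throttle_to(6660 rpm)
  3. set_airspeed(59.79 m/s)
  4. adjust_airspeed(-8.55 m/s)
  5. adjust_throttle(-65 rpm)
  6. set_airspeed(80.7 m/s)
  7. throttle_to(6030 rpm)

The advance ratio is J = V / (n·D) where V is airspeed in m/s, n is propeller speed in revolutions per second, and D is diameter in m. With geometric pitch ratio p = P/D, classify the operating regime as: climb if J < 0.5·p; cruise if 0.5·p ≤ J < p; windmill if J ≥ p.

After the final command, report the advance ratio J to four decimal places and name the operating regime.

J = 1.7381, regime = windmill

set_propeller: D = 0.462 m, P = 0.469 m (p = P/D = 1.015152); state ← (V=0, rpm=0)
throttle_to(6660): rpm ← 6660
set_airspeed(59.79): V ← 59.79 m/s
adjust_airspeed(-8.55): V ← 59.79 -8.55 = 51.24 m/s
adjust_throttle(-65): rpm ← 6660 -65 = 6595
set_airspeed(80.7): V ← 80.7 m/s
throttle_to(6030): rpm ← 6030
final state: V = 80.7 m/s, rpm = 6030 → n = rpm/60 = 100.500000 rev/s
J = V / (n·D) = 80.7 / (100.500000 × 0.462) = 1.738063
regime bands: climb J<0.5076 | cruise [0.5076, 1.0152) | windmill J≥1.0152
J = 1.7381 → windmill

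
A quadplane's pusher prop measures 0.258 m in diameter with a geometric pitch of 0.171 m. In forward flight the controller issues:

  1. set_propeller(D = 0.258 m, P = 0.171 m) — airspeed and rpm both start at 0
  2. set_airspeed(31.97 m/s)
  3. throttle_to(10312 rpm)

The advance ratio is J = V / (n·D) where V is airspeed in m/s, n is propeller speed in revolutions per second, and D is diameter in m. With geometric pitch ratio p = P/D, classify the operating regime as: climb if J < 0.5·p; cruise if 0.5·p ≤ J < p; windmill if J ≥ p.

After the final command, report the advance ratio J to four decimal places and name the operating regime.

J = 0.7210, regime = windmill

set_propeller: D = 0.258 m, P = 0.171 m (p = P/D = 0.662791); state ← (V=0, rpm=0)
set_airspeed(31.97): V ← 31.97 m/s
throttle_to(10312): rpm ← 10312
final state: V = 31.97 m/s, rpm = 10312 → n = rpm/60 = 171.866667 rev/s
J = V / (n·D) = 31.97 / (171.866667 × 0.258) = 0.720993
regime bands: climb J<0.3314 | cruise [0.3314, 0.6628) | windmill J≥0.6628
J = 0.7210 → windmill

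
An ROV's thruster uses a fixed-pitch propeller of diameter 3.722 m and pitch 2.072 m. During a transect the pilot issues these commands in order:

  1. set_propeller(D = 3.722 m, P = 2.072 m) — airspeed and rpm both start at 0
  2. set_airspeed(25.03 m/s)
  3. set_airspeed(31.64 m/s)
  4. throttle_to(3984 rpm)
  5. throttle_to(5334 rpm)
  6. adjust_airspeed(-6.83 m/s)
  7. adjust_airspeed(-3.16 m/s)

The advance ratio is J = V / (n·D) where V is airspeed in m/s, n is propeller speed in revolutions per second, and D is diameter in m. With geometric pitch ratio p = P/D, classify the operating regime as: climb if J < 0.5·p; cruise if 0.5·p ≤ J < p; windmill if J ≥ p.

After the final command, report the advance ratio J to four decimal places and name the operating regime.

set_propeller: D = 3.722 m, P = 2.072 m (p = P/D = 0.556690); state ← (V=0, rpm=0)
set_airspeed(25.03): V ← 25.03 m/s
set_airspeed(31.64): V ← 31.64 m/s
throttle_to(3984): rpm ← 3984
throttle_to(5334): rpm ← 5334
adjust_airspeed(-6.83): V ← 31.64 -6.83 = 24.81 m/s
adjust_airspeed(-3.16): V ← 24.81 -3.16 = 21.65 m/s
final state: V = 21.65 m/s, rpm = 5334 → n = rpm/60 = 88.900000 rev/s
J = V / (n·D) = 21.65 / (88.900000 × 3.722) = 0.065430
regime bands: climb J<0.2783 | cruise [0.2783, 0.5567) | windmill J≥0.5567
J = 0.0654 → climb

J = 0.0654, regime = climb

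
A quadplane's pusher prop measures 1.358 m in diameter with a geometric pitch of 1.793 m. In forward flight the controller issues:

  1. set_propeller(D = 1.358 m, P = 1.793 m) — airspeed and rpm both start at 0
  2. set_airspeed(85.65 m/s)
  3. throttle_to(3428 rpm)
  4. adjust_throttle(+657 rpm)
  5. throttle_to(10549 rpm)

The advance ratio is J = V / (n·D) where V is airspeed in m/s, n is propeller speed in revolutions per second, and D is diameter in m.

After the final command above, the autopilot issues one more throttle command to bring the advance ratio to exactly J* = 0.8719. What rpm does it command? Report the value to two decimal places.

set_propeller: D = 1.358 m, P = 1.793 m (p = P/D = 1.320324); state ← (V=0, rpm=0)
set_airspeed(85.65): V ← 85.65 m/s
throttle_to(3428): rpm ← 3428
adjust_throttle(+657): rpm ← 3428 +657 = 4085
throttle_to(10549): rpm ← 10549
final state: V = 85.65 m/s, rpm = 10549 → n = rpm/60 = 175.816667 rev/s
target J* = 0.8719; solve J* = V/(n·D) for n: n = V/(J*·D) = 85.65/(0.8719 × 1.358) = 72.337071 rev/s
rpm = 60·n = 4340.224259

rpm = 4340.22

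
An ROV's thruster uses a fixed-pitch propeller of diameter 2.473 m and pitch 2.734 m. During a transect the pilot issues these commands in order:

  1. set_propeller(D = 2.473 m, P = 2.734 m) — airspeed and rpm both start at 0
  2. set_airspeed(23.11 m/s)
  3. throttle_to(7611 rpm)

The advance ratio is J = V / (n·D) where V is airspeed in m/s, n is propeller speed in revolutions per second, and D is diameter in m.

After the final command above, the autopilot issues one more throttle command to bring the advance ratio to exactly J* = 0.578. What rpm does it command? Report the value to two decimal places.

rpm = 970.06

set_propeller: D = 2.473 m, P = 2.734 m (p = P/D = 1.105540); state ← (V=0, rpm=0)
set_airspeed(23.11): V ← 23.11 m/s
throttle_to(7611): rpm ← 7611
final state: V = 23.11 m/s, rpm = 7611 → n = rpm/60 = 126.850000 rev/s
target J* = 0.578; solve J* = V/(n·D) for n: n = V/(J*·D) = 23.11/(0.578 × 2.473) = 16.167691 rev/s
rpm = 60·n = 970.061439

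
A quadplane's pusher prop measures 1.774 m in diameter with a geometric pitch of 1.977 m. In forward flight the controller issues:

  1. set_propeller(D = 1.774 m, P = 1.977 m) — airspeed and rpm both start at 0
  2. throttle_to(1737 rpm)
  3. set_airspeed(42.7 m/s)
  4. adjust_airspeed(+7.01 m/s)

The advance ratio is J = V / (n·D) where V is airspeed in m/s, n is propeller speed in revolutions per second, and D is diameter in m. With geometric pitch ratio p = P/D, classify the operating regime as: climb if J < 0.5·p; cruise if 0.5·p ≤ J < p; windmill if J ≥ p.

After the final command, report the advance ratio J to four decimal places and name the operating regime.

J = 0.9679, regime = cruise

set_propeller: D = 1.774 m, P = 1.977 m (p = P/D = 1.114431); state ← (V=0, rpm=0)
throttle_to(1737): rpm ← 1737
set_airspeed(42.7): V ← 42.7 m/s
adjust_airspeed(+7.01): V ← 42.7 +7.01 = 49.71 m/s
final state: V = 49.71 m/s, rpm = 1737 → n = rpm/60 = 28.950000 rev/s
J = V / (n·D) = 49.71 / (28.950000 × 1.774) = 0.967925
regime bands: climb J<0.5572 | cruise [0.5572, 1.1144) | windmill J≥1.1144
J = 0.9679 → cruise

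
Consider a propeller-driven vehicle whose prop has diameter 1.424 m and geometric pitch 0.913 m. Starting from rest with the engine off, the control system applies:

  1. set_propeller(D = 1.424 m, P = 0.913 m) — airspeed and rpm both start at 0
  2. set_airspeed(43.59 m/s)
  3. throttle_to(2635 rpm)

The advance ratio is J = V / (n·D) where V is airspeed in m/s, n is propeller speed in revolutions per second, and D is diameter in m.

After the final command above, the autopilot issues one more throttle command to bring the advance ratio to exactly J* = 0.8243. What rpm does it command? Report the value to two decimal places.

rpm = 2228.14

set_propeller: D = 1.424 m, P = 0.913 m (p = P/D = 0.641152); state ← (V=0, rpm=0)
set_airspeed(43.59): V ← 43.59 m/s
throttle_to(2635): rpm ← 2635
final state: V = 43.59 m/s, rpm = 2635 → n = rpm/60 = 43.916667 rev/s
target J* = 0.8243; solve J* = V/(n·D) for n: n = V/(J*·D) = 43.59/(0.8243 × 1.424) = 37.135697 rev/s
rpm = 60·n = 2228.141821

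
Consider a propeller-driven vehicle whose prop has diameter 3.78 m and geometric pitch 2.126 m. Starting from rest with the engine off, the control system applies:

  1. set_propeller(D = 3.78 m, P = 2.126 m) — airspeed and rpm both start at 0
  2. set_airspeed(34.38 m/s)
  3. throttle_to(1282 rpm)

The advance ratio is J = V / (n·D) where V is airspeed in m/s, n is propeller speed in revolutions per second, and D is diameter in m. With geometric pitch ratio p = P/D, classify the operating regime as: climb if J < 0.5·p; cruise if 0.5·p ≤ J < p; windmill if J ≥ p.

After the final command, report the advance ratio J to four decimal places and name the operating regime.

J = 0.4257, regime = cruise

set_propeller: D = 3.78 m, P = 2.126 m (p = P/D = 0.562434); state ← (V=0, rpm=0)
set_airspeed(34.38): V ← 34.38 m/s
throttle_to(1282): rpm ← 1282
final state: V = 34.38 m/s, rpm = 1282 → n = rpm/60 = 21.366667 rev/s
J = V / (n·D) = 34.38 / (21.366667 × 3.78) = 0.425674
regime bands: climb J<0.2812 | cruise [0.2812, 0.5624) | windmill J≥0.5624
J = 0.4257 → cruise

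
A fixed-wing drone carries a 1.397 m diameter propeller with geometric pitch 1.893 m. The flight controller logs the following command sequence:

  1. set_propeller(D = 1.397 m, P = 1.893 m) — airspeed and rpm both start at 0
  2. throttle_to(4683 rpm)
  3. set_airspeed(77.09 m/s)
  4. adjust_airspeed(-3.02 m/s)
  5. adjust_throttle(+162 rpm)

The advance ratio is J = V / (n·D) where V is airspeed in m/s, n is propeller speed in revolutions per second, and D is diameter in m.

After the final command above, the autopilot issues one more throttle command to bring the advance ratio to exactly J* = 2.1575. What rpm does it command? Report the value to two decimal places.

set_propeller: D = 1.397 m, P = 1.893 m (p = P/D = 1.355047); state ← (V=0, rpm=0)
throttle_to(4683): rpm ← 4683
set_airspeed(77.09): V ← 77.09 m/s
adjust_airspeed(-3.02): V ← 77.09 -3.02 = 74.07 m/s
adjust_throttle(+162): rpm ← 4683 +162 = 4845
final state: V = 74.07 m/s, rpm = 4845 → n = rpm/60 = 80.750000 rev/s
target J* = 2.1575; solve J* = V/(n·D) for n: n = V/(J*·D) = 74.07/(2.1575 × 1.397) = 24.575091 rev/s
rpm = 60·n = 1474.505458

rpm = 1474.51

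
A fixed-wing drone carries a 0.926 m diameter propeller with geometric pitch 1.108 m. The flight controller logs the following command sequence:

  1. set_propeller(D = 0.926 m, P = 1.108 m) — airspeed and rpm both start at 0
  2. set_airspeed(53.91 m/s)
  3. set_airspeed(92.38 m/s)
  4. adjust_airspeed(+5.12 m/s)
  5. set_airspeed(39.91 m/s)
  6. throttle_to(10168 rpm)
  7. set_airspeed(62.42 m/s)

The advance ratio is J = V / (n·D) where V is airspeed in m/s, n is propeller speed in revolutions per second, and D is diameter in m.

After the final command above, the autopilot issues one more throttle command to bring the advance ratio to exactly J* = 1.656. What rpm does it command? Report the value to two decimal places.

set_propeller: D = 0.926 m, P = 1.108 m (p = P/D = 1.196544); state ← (V=0, rpm=0)
set_airspeed(53.91): V ← 53.91 m/s
set_airspeed(92.38): V ← 92.38 m/s
adjust_airspeed(+5.12): V ← 92.38 +5.12 = 97.5 m/s
set_airspeed(39.91): V ← 39.91 m/s
throttle_to(10168): rpm ← 10168
set_airspeed(62.42): V ← 62.42 m/s
final state: V = 62.42 m/s, rpm = 10168 → n = rpm/60 = 169.466667 rev/s
target J* = 1.656; solve J* = V/(n·D) for n: n = V/(J*·D) = 62.42/(1.656 × 0.926) = 40.705439 rev/s
rpm = 60·n = 2442.326353

rpm = 2442.33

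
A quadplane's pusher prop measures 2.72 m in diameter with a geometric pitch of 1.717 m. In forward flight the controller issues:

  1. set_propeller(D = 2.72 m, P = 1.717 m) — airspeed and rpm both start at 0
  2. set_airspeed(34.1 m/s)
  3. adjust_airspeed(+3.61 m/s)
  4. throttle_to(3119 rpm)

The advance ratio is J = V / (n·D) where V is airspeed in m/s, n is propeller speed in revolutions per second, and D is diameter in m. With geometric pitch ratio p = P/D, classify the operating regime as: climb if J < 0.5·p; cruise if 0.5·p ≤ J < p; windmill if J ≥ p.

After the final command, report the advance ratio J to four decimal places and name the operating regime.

set_propeller: D = 2.72 m, P = 1.717 m (p = P/D = 0.631250); state ← (V=0, rpm=0)
set_airspeed(34.1): V ← 34.1 m/s
adjust_airspeed(+3.61): V ← 34.1 +3.61 = 37.71 m/s
throttle_to(3119): rpm ← 3119
final state: V = 37.71 m/s, rpm = 3119 → n = rpm/60 = 51.983333 rev/s
J = V / (n·D) = 37.71 / (51.983333 × 2.72) = 0.266700
regime bands: climb J<0.3156 | cruise [0.3156, 0.6312) | windmill J≥0.6312
J = 0.2667 → climb

J = 0.2667, regime = climb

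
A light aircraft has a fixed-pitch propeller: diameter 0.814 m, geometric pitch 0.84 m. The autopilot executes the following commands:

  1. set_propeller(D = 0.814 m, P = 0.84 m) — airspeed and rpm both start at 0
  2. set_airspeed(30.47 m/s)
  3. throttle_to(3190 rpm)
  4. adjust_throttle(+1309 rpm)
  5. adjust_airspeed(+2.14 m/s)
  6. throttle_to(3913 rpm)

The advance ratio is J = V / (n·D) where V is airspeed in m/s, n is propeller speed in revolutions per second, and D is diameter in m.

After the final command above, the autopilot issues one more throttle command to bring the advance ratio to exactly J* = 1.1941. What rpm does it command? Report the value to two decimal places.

rpm = 2012.97

set_propeller: D = 0.814 m, P = 0.84 m (p = P/D = 1.031941); state ← (V=0, rpm=0)
set_airspeed(30.47): V ← 30.47 m/s
throttle_to(3190): rpm ← 3190
adjust_throttle(+1309): rpm ← 3190 +1309 = 4499
adjust_airspeed(+2.14): V ← 30.47 +2.14 = 32.61 m/s
throttle_to(3913): rpm ← 3913
final state: V = 32.61 m/s, rpm = 3913 → n = rpm/60 = 65.216667 rev/s
target J* = 1.1941; solve J* = V/(n·D) for n: n = V/(J*·D) = 32.61/(1.1941 × 0.814) = 33.549472 rev/s
rpm = 60·n = 2012.968347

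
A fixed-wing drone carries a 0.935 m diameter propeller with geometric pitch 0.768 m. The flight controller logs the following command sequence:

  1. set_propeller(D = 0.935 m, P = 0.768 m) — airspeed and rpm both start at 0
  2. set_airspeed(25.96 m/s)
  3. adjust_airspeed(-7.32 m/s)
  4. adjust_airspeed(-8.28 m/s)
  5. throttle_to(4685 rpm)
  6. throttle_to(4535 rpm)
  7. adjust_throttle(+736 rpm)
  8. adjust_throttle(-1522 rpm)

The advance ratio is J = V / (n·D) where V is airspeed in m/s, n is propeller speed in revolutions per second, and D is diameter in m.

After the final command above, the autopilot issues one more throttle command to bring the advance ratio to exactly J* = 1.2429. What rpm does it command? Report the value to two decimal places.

set_propeller: D = 0.935 m, P = 0.768 m (p = P/D = 0.821390); state ← (V=0, rpm=0)
set_airspeed(25.96): V ← 25.96 m/s
adjust_airspeed(-7.32): V ← 25.96 -7.32 = 18.64 m/s
adjust_airspeed(-8.28): V ← 18.64 -8.28 = 10.36 m/s
throttle_to(4685): rpm ← 4685
throttle_to(4535): rpm ← 4535
adjust_throttle(+736): rpm ← 4535 +736 = 5271
adjust_throttle(-1522): rpm ← 5271 -1522 = 3749
final state: V = 10.36 m/s, rpm = 3749 → n = rpm/60 = 62.483333 rev/s
target J* = 1.2429; solve J* = V/(n·D) for n: n = V/(J*·D) = 10.36/(1.2429 × 0.935) = 8.914807 rev/s
rpm = 60·n = 534.888434

rpm = 534.89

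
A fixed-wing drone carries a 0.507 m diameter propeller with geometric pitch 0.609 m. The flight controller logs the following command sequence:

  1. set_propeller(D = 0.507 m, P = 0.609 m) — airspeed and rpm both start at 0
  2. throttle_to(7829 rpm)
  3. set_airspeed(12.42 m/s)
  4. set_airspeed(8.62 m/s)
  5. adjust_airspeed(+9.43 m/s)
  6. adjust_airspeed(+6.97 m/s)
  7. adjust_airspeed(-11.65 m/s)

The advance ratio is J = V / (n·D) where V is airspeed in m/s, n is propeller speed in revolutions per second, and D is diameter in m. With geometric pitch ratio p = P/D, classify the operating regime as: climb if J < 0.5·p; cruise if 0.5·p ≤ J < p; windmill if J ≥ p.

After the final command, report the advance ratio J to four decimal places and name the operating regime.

J = 0.2021, regime = climb

set_propeller: D = 0.507 m, P = 0.609 m (p = P/D = 1.201183); state ← (V=0, rpm=0)
throttle_to(7829): rpm ← 7829
set_airspeed(12.42): V ← 12.42 m/s
set_airspeed(8.62): V ← 8.62 m/s
adjust_airspeed(+9.43): V ← 8.62 +9.43 = 18.05 m/s
adjust_airspeed(+6.97): V ← 18.05 +6.97 = 25.02 m/s
adjust_airspeed(-11.65): V ← 25.02 -11.65 = 13.37 m/s
final state: V = 13.37 m/s, rpm = 7829 → n = rpm/60 = 130.483333 rev/s
J = V / (n·D) = 13.37 / (130.483333 × 0.507) = 0.202101
regime bands: climb J<0.6006 | cruise [0.6006, 1.2012) | windmill J≥1.2012
J = 0.2021 → climb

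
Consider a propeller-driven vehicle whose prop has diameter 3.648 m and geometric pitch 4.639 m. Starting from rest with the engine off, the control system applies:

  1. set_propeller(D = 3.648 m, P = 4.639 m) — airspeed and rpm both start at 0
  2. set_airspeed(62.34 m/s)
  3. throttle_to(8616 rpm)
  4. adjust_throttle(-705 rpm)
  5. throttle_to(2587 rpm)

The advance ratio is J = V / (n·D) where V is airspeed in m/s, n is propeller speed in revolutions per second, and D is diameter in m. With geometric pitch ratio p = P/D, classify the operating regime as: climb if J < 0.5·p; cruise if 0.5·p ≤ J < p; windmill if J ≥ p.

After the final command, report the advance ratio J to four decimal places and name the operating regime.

set_propeller: D = 3.648 m, P = 4.639 m (p = P/D = 1.271656); state ← (V=0, rpm=0)
set_airspeed(62.34): V ← 62.34 m/s
throttle_to(8616): rpm ← 8616
adjust_throttle(-705): rpm ← 8616 -705 = 7911
throttle_to(2587): rpm ← 2587
final state: V = 62.34 m/s, rpm = 2587 → n = rpm/60 = 43.116667 rev/s
J = V / (n·D) = 62.34 / (43.116667 × 3.648) = 0.396339
regime bands: climb J<0.6358 | cruise [0.6358, 1.2717) | windmill J≥1.2717
J = 0.3963 → climb

J = 0.3963, regime = climb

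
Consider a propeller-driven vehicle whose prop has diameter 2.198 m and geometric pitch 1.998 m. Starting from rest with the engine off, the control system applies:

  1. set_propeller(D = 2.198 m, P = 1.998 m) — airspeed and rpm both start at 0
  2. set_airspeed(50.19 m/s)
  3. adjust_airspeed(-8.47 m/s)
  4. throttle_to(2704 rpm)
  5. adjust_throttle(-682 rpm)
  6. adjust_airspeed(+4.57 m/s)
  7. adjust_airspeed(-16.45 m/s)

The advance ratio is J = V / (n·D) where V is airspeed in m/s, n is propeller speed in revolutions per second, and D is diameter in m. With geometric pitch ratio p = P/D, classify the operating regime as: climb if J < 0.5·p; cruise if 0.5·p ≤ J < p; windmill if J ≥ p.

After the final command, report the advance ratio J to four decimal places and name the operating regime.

set_propeller: D = 2.198 m, P = 1.998 m (p = P/D = 0.909008); state ← (V=0, rpm=0)
set_airspeed(50.19): V ← 50.19 m/s
adjust_airspeed(-8.47): V ← 50.19 -8.47 = 41.72 m/s
throttle_to(2704): rpm ← 2704
adjust_throttle(-682): rpm ← 2704 -682 = 2022
adjust_airspeed(+4.57): V ← 41.72 +4.57 = 46.29 m/s
adjust_airspeed(-16.45): V ← 46.29 -16.45 = 29.84 m/s
final state: V = 29.84 m/s, rpm = 2022 → n = rpm/60 = 33.700000 rev/s
J = V / (n·D) = 29.84 / (33.700000 × 2.198) = 0.402848
regime bands: climb J<0.4545 | cruise [0.4545, 0.9090) | windmill J≥0.9090
J = 0.4028 → climb

J = 0.4028, regime = climb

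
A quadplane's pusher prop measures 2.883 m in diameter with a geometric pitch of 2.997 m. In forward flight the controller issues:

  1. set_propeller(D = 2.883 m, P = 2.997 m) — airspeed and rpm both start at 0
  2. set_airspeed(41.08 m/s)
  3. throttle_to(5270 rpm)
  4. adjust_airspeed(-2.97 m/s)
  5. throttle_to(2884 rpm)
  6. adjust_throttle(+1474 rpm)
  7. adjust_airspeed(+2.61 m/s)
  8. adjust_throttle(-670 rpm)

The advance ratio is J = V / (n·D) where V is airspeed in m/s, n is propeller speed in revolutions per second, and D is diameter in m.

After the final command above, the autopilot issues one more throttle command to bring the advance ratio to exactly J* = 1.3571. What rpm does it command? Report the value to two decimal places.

rpm = 624.46

set_propeller: D = 2.883 m, P = 2.997 m (p = P/D = 1.039542); state ← (V=0, rpm=0)
set_airspeed(41.08): V ← 41.08 m/s
throttle_to(5270): rpm ← 5270
adjust_airspeed(-2.97): V ← 41.08 -2.97 = 38.11 m/s
throttle_to(2884): rpm ← 2884
adjust_throttle(+1474): rpm ← 2884 +1474 = 4358
adjust_airspeed(+2.61): V ← 38.11 +2.61 = 40.72 m/s
adjust_throttle(-670): rpm ← 4358 -670 = 3688
final state: V = 40.72 m/s, rpm = 3688 → n = rpm/60 = 61.466667 rev/s
target J* = 1.3571; solve J* = V/(n·D) for n: n = V/(J*·D) = 40.72/(1.3571 × 2.883) = 10.407616 rev/s
rpm = 60·n = 624.456984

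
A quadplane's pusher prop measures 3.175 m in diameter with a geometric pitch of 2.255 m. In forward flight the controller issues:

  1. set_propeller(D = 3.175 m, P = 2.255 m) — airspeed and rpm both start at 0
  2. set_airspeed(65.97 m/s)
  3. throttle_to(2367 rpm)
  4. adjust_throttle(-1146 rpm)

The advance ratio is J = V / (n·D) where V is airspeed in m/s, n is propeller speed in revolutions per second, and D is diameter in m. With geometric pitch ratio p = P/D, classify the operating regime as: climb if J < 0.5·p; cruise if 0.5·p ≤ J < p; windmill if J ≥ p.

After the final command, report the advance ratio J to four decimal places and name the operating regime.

J = 1.0210, regime = windmill

set_propeller: D = 3.175 m, P = 2.255 m (p = P/D = 0.710236); state ← (V=0, rpm=0)
set_airspeed(65.97): V ← 65.97 m/s
throttle_to(2367): rpm ← 2367
adjust_throttle(-1146): rpm ← 2367 -1146 = 1221
final state: V = 65.97 m/s, rpm = 1221 → n = rpm/60 = 20.350000 rev/s
J = V / (n·D) = 65.97 / (20.350000 × 3.175) = 1.021030
regime bands: climb J<0.3551 | cruise [0.3551, 0.7102) | windmill J≥0.7102
J = 1.0210 → windmill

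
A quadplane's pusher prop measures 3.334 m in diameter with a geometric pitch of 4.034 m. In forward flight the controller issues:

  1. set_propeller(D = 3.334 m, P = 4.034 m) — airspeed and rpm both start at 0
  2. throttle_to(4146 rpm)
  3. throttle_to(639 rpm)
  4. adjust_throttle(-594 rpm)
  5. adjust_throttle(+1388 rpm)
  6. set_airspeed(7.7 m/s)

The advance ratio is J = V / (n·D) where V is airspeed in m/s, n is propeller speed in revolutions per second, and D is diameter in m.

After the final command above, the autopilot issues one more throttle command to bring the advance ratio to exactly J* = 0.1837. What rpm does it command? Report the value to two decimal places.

rpm = 754.34

set_propeller: D = 3.334 m, P = 4.034 m (p = P/D = 1.209958); state ← (V=0, rpm=0)
throttle_to(4146): rpm ← 4146
throttle_to(639): rpm ← 639
adjust_throttle(-594): rpm ← 639 -594 = 45
adjust_throttle(+1388): rpm ← 45 +1388 = 1433
set_airspeed(7.7): V ← 7.7 m/s
final state: V = 7.7 m/s, rpm = 1433 → n = rpm/60 = 23.883333 rev/s
target J* = 0.1837; solve J* = V/(n·D) for n: n = V/(J*·D) = 7.7/(0.1837 × 3.334) = 12.572336 rev/s
rpm = 60·n = 754.340150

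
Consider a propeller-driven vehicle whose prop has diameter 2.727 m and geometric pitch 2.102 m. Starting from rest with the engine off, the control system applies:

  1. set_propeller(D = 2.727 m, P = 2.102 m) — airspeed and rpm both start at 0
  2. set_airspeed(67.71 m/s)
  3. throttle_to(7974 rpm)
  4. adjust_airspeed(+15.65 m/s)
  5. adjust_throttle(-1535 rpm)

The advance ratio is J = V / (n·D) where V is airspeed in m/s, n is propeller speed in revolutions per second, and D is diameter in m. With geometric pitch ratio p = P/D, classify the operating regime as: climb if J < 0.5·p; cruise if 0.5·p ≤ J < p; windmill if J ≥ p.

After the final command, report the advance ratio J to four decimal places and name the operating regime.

J = 0.2848, regime = climb

set_propeller: D = 2.727 m, P = 2.102 m (p = P/D = 0.770810); state ← (V=0, rpm=0)
set_airspeed(67.71): V ← 67.71 m/s
throttle_to(7974): rpm ← 7974
adjust_airspeed(+15.65): V ← 67.71 +15.65 = 83.36 m/s
adjust_throttle(-1535): rpm ← 7974 -1535 = 6439
final state: V = 83.36 m/s, rpm = 6439 → n = rpm/60 = 107.316667 rev/s
J = V / (n·D) = 83.36 / (107.316667 × 2.727) = 0.284843
regime bands: climb J<0.3854 | cruise [0.3854, 0.7708) | windmill J≥0.7708
J = 0.2848 → climb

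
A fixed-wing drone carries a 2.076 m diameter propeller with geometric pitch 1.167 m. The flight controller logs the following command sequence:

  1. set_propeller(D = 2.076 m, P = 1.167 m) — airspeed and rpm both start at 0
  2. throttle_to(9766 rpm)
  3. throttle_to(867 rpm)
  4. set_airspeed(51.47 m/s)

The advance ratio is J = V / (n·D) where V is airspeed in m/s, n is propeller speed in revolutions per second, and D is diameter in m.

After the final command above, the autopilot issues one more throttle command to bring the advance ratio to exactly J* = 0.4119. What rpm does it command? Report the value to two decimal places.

set_propeller: D = 2.076 m, P = 1.167 m (p = P/D = 0.562139); state ← (V=0, rpm=0)
throttle_to(9766): rpm ← 9766
throttle_to(867): rpm ← 867
set_airspeed(51.47): V ← 51.47 m/s
final state: V = 51.47 m/s, rpm = 867 → n = rpm/60 = 14.450000 rev/s
target J* = 0.4119; solve J* = V/(n·D) for n: n = V/(J*·D) = 51.47/(0.4119 × 2.076) = 60.191481 rev/s
rpm = 60·n = 3611.488843

rpm = 3611.49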